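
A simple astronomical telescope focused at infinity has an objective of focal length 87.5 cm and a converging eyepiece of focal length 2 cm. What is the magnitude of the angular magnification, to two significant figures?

44

|M| = f_obj/|f_eye| = 87.5/2 = 43.750.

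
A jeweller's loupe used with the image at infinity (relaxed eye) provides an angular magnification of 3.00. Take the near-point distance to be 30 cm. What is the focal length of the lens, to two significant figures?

10 cm

For the image at infinity, M = D/f.
f = D/M = 30/3.0 = 10.000 cm.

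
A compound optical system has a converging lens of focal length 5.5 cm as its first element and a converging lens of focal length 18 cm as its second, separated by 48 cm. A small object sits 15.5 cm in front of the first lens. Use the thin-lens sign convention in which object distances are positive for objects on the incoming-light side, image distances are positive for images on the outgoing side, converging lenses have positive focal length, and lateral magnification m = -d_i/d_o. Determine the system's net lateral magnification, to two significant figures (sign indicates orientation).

0.46

Lens 1: 1/d_i1 = 1/f_1 - 1/d_o1 = 1/5.5 - 1/15.5 = 0.11730 cm^-1, so d_i1 = 8.525 cm.
m_1 = -(8.525)/15.5 = -0.5500.
The intermediate image is 8.525 cm to the right of lens 1, so d_o2 = L - d_i1 = 48 - 8.525 = 39.475 cm.
Lens 2: 1/d_i2 = 1/f_2 - 1/d_o2 = 1/18 - 1/(39.475) = 0.03022 cm^-1, so d_i2 = 33.087 cm.
m_2 = -(33.087)/(39.475) = -0.8382.
The system's lateral magnification is m_1 m_2 = (-0.5500)(-0.8382) = 0.4610.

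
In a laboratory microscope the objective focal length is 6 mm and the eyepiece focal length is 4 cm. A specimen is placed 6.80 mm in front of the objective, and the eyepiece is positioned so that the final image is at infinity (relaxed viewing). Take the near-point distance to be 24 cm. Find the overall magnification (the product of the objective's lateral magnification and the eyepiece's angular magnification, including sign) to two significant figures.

Convert to cm: f_obj = 6 mm = 0.6 cm; d_o = 6.80 mm = 0.68 cm.
Objective: 1/d_i = 1/f_obj - 1/d_o = 1/0.6 - 1/0.68 = 0.19608 cm^-1, so d_i = 5.100 cm.
m_obj = -d_i/d_o = -5.100/0.68 = -7.500.
Eyepiece angular magnification (image at infinity): M_eye = D/f_e = 24/4 = 6.000.
Overall M = m_obj x M_eye = (-7.500)(6.000) = -45.00.

-45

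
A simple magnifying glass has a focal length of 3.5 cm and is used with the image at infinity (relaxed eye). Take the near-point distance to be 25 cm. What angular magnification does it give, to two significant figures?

M = D/f = 25/3.5 = 7.143.

7.1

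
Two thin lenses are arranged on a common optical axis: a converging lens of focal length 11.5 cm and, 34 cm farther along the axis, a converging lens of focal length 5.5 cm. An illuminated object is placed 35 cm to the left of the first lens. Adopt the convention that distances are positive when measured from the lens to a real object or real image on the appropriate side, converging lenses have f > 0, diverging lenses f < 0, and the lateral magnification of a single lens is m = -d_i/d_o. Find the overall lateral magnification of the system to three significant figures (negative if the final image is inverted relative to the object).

0.237

Lens 1: 1/d_i1 = 1/f_1 - 1/d_o1 = 1/11.5 - 1/35 = 0.05839 cm^-1, so d_i1 = 17.128 cm.
m_1 = -(17.128)/35 = -0.4894.
Object distance for lens 2: d_o2 = 34 - 17.128 = 16.872 cm.
Lens 2: 1/d_i2 = 1/f_2 - 1/d_o2 = 1/5.5 - 1/(16.872) = 0.12255 cm^-1, so d_i2 = 8.160 cm.
m_2 = -(8.160)/(16.872) = -0.4836.
Total m = m_1 x m_2 = (-0.4894)(-0.4836) = 0.2367.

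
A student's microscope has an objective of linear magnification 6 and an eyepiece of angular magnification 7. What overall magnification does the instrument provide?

42

The overall magnification of a compound microscope is the product of the objective and eyepiece magnifications:
M = M_obj x M_eye = 6 x 7 = 42.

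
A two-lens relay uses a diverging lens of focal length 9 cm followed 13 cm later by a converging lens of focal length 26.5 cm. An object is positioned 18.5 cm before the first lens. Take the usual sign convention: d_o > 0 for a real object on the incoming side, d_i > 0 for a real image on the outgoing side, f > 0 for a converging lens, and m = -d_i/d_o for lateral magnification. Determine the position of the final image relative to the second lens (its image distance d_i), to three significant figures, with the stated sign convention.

-67.8 cm

Lens 1: 1/d_i1 = 1/f_1 - 1/d_o1 = 1/(-9) - 1/18.5 = -0.16517 cm^-1, so d_i1 = -6.055 cm.
With d_i1 < 0 the first image is virtual and lies on the object side; the object distance for lens 2 is d_o2 = 13 - (-6.055) = 19.055 cm.
Lens 2: 1/d_i2 = 1/f_2 - 1/d_o2 = 1/26.5 - 1/(19.055) = -0.01475 cm^-1, so d_i2 = -67.819 cm.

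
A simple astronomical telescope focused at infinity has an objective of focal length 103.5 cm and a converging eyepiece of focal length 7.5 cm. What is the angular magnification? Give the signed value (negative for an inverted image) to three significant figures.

-13.8

M = -f_obj/f_eye = -103.5/(7.5) = -13.800.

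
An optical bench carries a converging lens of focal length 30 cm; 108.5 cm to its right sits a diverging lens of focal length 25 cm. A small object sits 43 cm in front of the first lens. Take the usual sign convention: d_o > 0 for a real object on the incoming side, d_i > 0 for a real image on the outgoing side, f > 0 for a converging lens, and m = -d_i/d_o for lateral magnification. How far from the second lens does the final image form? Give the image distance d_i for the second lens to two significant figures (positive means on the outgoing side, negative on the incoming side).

-6.8 cm

First lens: d_i1 = 1/(1/30 - 1/43) = 99.231 cm.
Object distance for lens 2: d_o2 = 108.5 - 99.231 = 9.269 cm.
Second lens: d_i2 = 1/(1/(-25) - 1/(9.269)) = -6.762 cm.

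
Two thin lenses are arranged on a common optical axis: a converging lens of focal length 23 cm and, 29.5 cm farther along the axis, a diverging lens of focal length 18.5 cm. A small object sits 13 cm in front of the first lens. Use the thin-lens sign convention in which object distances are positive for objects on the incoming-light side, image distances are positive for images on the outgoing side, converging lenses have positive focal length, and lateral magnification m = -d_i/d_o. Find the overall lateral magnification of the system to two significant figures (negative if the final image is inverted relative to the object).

0.55

Lens 1: 1/d_i1 = 1/f_1 - 1/d_o1 = 1/23 - 1/13 = -0.03344 cm^-1, so d_i1 = -29.900 cm.
m_1 = -(-29.900)/13 = 2.3000.
The intermediate image is virtual, 29.900 cm to the left of lens 1, so d_o2 = L - d_i1 = 29.5 - (-29.900) = 59.400 cm.
Lens 2: 1/d_i2 = 1/f_2 - 1/d_o2 = 1/(-18.5) - 1/(59.400) = -0.07089 cm^-1, so d_i2 = -14.107 cm.
m_2 = -(-14.107)/(59.400) = 0.2375.
Total m = m_1 x m_2 = (2.3000)(0.2375) = 0.5462.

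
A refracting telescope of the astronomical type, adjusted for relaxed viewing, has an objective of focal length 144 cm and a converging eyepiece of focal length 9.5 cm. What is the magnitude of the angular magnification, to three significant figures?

15.2

|M| = f_obj/|f_eye| = 144/9.5 = 15.158.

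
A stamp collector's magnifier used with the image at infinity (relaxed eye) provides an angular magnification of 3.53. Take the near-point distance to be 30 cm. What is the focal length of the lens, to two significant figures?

For the image at infinity, M = D/f.
f = D/M = 30/3.53 = 8.499 cm.

8.5 cm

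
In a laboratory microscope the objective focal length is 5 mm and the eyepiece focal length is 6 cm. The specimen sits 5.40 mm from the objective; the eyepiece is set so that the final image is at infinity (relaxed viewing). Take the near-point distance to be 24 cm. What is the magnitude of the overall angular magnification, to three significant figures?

50.0

Convert to cm: f_obj = 5 mm = 0.5 cm; d_o = 5.40 mm = 0.54 cm.
Objective: 1/d_i = 1/f_obj - 1/d_o = 1/0.5 - 1/0.54 = 0.14815 cm^-1, so d_i = 6.750 cm.
m_obj = -d_i/d_o = -6.750/0.54 = -12.500.
Eyepiece angular magnification (image at infinity): M_eye = D/f_e = 24/6 = 4.000.
Overall M = m_obj x M_eye = (-12.500)(4.000) = -50.00.
|M| = 50.00.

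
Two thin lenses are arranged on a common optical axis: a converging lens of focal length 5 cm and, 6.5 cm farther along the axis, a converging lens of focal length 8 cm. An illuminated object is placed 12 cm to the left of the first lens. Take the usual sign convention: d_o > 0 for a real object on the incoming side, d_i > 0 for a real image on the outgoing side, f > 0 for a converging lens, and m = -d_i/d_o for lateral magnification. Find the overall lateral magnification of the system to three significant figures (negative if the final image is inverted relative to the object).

Lens 1: 1/d_i1 = 1/f_1 - 1/d_o1 = 1/5 - 1/12 = 0.11667 cm^-1, so d_i1 = 8.571 cm.
m_1 = -(8.571)/12 = -0.7143.
Since 8.571 cm > 6.5 cm, the first image lies past the second lens and serves as a virtual object: d_o2 = L - d_i1 = -2.071 cm.
Lens 2: 1/d_i2 = 1/f_2 - 1/d_o2 = 1/8 - 1/(-2.071) = 0.60776 cm^-1, so d_i2 = 1.645 cm.
m_2 = -(1.645)/(-2.071) = 0.7943.
Overall magnification: m = m_1 m_2 = -0.5674.

-0.567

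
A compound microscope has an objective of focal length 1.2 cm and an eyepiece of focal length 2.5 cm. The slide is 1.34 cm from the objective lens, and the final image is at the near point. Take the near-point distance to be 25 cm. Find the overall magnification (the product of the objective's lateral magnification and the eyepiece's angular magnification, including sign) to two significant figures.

Objective: 1/d_i = 1/f_obj - 1/d_o = 1/1.2 - 1/1.34 = 0.08706 cm^-1, so d_i = 11.486 cm.
m_obj = -d_i/d_o = -11.486/1.34 = -8.571.
Eyepiece angular magnification (image at near point): M_eye = 1 + D/f_e = 1 + 25/2.5 = 11.000.
Overall M = m_obj x M_eye = (-8.571)(11.000) = -94.29.

-94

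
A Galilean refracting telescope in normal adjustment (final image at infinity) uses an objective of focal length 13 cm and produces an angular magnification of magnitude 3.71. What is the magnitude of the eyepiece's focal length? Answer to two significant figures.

3.5 cm

|M| = f_obj/|f_eye|, so |f_eye| = f_obj/|M| = 13/3.71 = 3.504 cm.
(The eyepiece is diverging, so its signed focal length is -3.504 cm.)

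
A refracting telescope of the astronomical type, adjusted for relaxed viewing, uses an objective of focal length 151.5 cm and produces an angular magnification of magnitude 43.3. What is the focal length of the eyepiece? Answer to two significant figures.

3.5 cm

|M| = f_obj/f_eye, so f_eye = f_obj/|M| = 151.5/43.3 = 3.499 cm.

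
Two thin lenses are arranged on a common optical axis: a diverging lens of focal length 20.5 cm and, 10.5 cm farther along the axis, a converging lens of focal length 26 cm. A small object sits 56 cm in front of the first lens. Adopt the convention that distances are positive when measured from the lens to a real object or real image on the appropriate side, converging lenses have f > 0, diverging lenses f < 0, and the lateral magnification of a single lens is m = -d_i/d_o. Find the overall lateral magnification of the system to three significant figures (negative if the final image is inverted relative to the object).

First lens: d_i1 = 1/(1/(-20.5) - 1/56) = -15.007 cm.
m_1 = -(-15.007)/56 = 0.2680.
The intermediate image is virtual, 15.007 cm to the left of lens 1, so d_o2 = L - d_i1 = 10.5 - (-15.007) = 25.507 cm.
Second lens: d_i2 = 1/(1/26 - 1/(25.507)) = -1343.907 cm.
m_2 = -(-1343.907)/(25.507) = 52.6887.
Overall magnification: m = m_1 m_2 = 14.1192.

14.1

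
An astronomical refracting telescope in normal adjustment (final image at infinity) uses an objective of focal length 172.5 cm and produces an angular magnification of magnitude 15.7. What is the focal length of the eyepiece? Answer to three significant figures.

11.0 cm

|M| = f_obj/f_eye, so f_eye = f_obj/|M| = 172.5/15.7 = 10.987 cm.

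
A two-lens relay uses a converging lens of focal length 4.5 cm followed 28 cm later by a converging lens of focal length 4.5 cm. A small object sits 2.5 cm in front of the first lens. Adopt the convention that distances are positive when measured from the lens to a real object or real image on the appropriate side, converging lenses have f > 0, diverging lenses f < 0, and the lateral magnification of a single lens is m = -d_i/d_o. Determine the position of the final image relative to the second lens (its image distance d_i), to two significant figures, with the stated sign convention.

Lens 1: 1/d_i1 = 1/f_1 - 1/d_o1 = 1/4.5 - 1/2.5 = -0.17778 cm^-1, so d_i1 = -5.625 cm.
The intermediate image is virtual, 5.625 cm to the left of lens 1, so d_o2 = L - d_i1 = 28 - (-5.625) = 33.625 cm.
Lens 2: 1/d_i2 = 1/f_2 - 1/d_o2 = 1/4.5 - 1/(33.625) = 0.19248 cm^-1, so d_i2 = 5.195 cm.

5.2 cm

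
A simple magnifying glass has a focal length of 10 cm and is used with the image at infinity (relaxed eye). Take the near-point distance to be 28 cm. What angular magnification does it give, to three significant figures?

M = D/f = 28/10 = 2.800.

2.80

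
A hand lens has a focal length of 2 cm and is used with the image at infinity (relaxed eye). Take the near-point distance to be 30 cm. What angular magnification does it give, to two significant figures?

15

M = D/f = 30/2 = 15.000.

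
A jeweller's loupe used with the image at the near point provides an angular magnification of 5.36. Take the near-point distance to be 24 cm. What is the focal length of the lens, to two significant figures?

5.5 cm

For the image at the near point, M = 1 + D/f.
f = D/(M - 1) = 24/(5.36 - 1) = 5.505 cm.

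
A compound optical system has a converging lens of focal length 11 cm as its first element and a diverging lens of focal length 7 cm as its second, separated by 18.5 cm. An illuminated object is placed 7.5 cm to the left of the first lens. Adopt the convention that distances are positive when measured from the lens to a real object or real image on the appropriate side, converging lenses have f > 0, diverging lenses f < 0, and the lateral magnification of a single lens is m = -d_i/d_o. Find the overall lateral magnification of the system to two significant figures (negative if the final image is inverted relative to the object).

0.45

First lens: d_i1 = 1/(1/11 - 1/7.5) = -23.571 cm.
m_1 = -(-23.571)/7.5 = 3.1429.
The intermediate image is virtual, 23.571 cm to the left of lens 1, so d_o2 = L - d_i1 = 18.5 - (-23.571) = 42.071 cm.
Second lens: d_i2 = 1/(1/(-7) - 1/(42.071)) = -6.001 cm.
m_2 = -(-6.001)/(42.071) = 0.1426.
Total m = m_1 x m_2 = (3.1429)(0.1426) = 0.4483.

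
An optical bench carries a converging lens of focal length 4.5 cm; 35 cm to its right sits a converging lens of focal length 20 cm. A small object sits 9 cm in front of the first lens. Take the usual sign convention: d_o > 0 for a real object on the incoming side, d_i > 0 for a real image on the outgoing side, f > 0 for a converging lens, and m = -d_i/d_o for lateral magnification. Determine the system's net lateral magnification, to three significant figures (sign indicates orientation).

Applying the thin-lens equation to the first lens, 1/4.5 = 1/9 + 1/d_i1, which gives d_i1 = 9.000 cm.
Its lateral magnification is m_1 = -d_i1/d_o1 = -(9.000)/9 = -1.0000.
The intermediate image is 9.000 cm to the right of lens 1, so d_o2 = L - d_i1 = 35 - 9.000 = 26.000 cm.
Applying the thin-lens equation again with f_2 = 20 cm and d_o2 = 26.000 cm gives d_i2 = 86.667 cm.
m_2 = -(86.667)/(26.000) = -3.3333.
Total m = m_1 x m_2 = (-1.0000)(-3.3333) = 3.3333.

3.33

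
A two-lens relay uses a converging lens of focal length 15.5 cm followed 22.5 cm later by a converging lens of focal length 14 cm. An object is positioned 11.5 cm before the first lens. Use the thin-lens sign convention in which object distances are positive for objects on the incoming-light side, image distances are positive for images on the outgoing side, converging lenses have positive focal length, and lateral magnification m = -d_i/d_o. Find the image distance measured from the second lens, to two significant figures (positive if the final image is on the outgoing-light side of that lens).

18 cm

First lens: d_i1 = 1/(1/15.5 - 1/11.5) = -44.562 cm.
With d_i1 < 0 the first image is virtual and lies on the object side; the object distance for lens 2 is d_o2 = 22.5 - (-44.562) = 67.062 cm.
Second lens: d_i2 = 1/(1/14 - 1/(67.062)) = 17.694 cm.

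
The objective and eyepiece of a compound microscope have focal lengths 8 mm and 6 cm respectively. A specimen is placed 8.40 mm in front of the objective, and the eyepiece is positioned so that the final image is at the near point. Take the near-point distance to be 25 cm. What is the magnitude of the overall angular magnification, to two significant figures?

Convert to cm: f_obj = 8 mm = 0.8 cm; d_o = 8.40 mm = 0.84 cm.
Objective: 1/d_i = 1/f_obj - 1/d_o = 1/0.8 - 1/0.84 = 0.05952 cm^-1, so d_i = 16.800 cm.
m_obj = -d_i/d_o = -16.800/0.84 = -20.000.
Eyepiece angular magnification (image at near point): M_eye = 1 + D/f_e = 1 + 25/6 = 5.167.
Overall M = m_obj x M_eye = (-20.000)(5.167) = -103.33.
|M| = 103.33.

100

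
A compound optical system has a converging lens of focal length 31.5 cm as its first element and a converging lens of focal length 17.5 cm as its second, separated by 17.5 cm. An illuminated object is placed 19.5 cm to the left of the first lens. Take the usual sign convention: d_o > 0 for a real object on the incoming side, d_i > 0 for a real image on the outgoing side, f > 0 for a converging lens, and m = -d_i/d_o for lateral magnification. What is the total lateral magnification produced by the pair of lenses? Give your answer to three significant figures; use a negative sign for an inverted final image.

-0.897

Applying the thin-lens equation to the first lens, 1/31.5 = 1/19.5 + 1/d_i1, which gives d_i1 = -51.188 cm.
Its lateral magnification is m_1 = -d_i1/d_o1 = -(-51.188)/19.5 = 2.6250.
The intermediate image is virtual, 51.188 cm to the left of lens 1, so d_o2 = L - d_i1 = 17.5 - (-51.188) = 68.688 cm.
Applying the thin-lens equation again with f_2 = 17.5 cm and d_o2 = 68.688 cm gives d_i2 = 23.483 cm.
m_2 = -(23.483)/(68.688) = -0.3419.
Total m = m_1 x m_2 = (2.6250)(-0.3419) = -0.8974.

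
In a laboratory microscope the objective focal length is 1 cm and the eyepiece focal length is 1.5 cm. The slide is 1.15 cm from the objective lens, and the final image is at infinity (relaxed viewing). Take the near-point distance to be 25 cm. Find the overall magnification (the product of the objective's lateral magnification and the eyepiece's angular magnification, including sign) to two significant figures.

-110

Objective: 1/d_i = 1/f_obj - 1/d_o = 1/1 - 1/1.15 = 0.13043 cm^-1, so d_i = 7.667 cm.
m_obj = -d_i/d_o = -7.667/1.15 = -6.667.
Eyepiece angular magnification (image at infinity): M_eye = D/f_e = 25/1.5 = 16.667.
Overall M = m_obj x M_eye = (-6.667)(16.667) = -111.11.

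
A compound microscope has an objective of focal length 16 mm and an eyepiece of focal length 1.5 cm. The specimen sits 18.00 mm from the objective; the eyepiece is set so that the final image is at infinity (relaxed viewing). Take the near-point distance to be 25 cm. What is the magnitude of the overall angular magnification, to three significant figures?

Convert to cm: f_obj = 16 mm = 1.6 cm; d_o = 18.00 mm = 1.80 cm.
Objective: 1/d_i = 1/f_obj - 1/d_o = 1/1.6 - 1/1.80 = 0.06944 cm^-1, so d_i = 14.400 cm.
m_obj = -d_i/d_o = -14.400/1.80 = -8.000.
Eyepiece angular magnification (image at infinity): M_eye = D/f_e = 25/1.5 = 16.667.
Overall M = m_obj x M_eye = (-8.000)(16.667) = -133.33.
|M| = 133.33.

133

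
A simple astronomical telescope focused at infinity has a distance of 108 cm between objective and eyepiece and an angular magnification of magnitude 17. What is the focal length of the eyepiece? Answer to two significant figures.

In normal adjustment the tube length equals f_obj + f_eye and |M| = f_obj/f_eye.
So f_obj = 17 f_eye and 17 f_eye + f_eye = 108 cm, giving f_eye = 108/18 = 6.000 cm and f_obj = 102.000 cm.

6.0 cm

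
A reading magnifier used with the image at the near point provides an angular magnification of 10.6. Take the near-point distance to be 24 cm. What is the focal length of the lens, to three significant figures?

For the image at the near point, M = 1 + D/f.
f = D/(M - 1) = 24/(10.6 - 1) = 2.500 cm.

2.50 cm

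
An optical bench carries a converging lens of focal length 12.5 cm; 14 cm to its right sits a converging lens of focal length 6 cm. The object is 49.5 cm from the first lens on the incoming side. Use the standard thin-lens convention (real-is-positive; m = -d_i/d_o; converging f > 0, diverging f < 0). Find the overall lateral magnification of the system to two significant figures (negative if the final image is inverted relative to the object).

Applying the thin-lens equation to the first lens, 1/12.5 = 1/49.5 + 1/d_i1, which gives d_i1 = 16.723 cm.
Its lateral magnification is m_1 = -d_i1/d_o1 = -(16.723)/49.5 = -0.3378.
This image would form 16.723 cm past lens 1, i.e. 2.723 cm beyond lens 2, so it is a virtual object for lens 2: d_o2 = 14 - 16.723 = -2.723 cm.
Applying the thin-lens equation again with f_2 = 6 cm and d_o2 = -2.723 cm gives d_i2 = 1.873 cm.
m_2 = -(1.873)/(-2.723) = 0.6878.
The system's lateral magnification is m_1 m_2 = (-0.3378)(0.6878) = -0.2324.

-0.23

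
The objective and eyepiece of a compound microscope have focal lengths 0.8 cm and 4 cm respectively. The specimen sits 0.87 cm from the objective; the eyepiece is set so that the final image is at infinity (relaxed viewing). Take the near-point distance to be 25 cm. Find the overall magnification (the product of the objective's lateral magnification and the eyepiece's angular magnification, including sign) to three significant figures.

Objective: 1/d_i = 1/f_obj - 1/d_o = 1/0.8 - 1/0.87 = 0.10057 cm^-1, so d_i = 9.943 cm.
m_obj = -d_i/d_o = -9.943/0.87 = -11.429.
Eyepiece angular magnification (image at infinity): M_eye = D/f_e = 25/4 = 6.250.
Overall M = m_obj x M_eye = (-11.429)(6.250) = -71.43.

-71.4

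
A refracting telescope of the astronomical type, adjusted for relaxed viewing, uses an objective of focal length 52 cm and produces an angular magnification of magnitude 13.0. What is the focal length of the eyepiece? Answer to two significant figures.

4.0 cm

|M| = f_obj/f_eye, so f_eye = f_obj/|M| = 52/13.0 = 4.000 cm.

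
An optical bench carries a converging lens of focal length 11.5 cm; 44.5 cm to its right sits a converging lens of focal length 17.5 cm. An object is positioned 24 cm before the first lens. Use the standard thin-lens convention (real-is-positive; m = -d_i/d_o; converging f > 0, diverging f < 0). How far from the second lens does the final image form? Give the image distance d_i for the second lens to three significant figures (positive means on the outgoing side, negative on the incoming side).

Applying the thin-lens equation to the first lens, 1/11.5 = 1/24 + 1/d_i1, which gives d_i1 = 22.080 cm.
The intermediate image is 22.080 cm to the right of lens 1, so d_o2 = L - d_i1 = 44.5 - 22.080 = 22.420 cm.
Applying the thin-lens equation again with f_2 = 17.5 cm and d_o2 = 22.420 cm gives d_i2 = 79.746 cm.

79.7 cm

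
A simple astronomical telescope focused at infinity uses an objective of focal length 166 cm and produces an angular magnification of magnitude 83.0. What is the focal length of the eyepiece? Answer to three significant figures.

|M| = f_obj/f_eye, so f_eye = f_obj/|M| = 166/83.0 = 2.000 cm.

2.00 cm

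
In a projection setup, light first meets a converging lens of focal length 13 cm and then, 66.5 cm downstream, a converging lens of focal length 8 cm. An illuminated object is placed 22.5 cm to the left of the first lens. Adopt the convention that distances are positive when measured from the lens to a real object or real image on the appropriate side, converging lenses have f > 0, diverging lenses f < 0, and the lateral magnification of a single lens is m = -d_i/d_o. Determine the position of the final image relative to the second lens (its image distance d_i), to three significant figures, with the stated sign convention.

First lens: d_i1 = 1/(1/13 - 1/22.5) = 30.789 cm.
That image sits 35.711 cm in front of the second lens, so d_o2 = 35.711 cm.
Second lens: d_i2 = 1/(1/8 - 1/(35.711)) = 10.310 cm.

10.3 cm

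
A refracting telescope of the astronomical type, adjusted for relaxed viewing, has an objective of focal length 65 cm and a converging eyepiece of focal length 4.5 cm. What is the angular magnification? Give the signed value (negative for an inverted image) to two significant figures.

M = -f_obj/f_eye = -65/(4.5) = -14.444.

-14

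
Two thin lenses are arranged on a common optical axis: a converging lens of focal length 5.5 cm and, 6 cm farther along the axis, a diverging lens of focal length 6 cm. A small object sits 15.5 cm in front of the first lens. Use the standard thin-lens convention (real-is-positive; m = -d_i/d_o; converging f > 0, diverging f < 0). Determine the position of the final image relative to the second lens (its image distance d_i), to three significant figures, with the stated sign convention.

4.36 cm

Lens 1: 1/d_i1 = 1/f_1 - 1/d_o1 = 1/5.5 - 1/15.5 = 0.11730 cm^-1, so d_i1 = 8.525 cm.
Since 8.525 cm > 6 cm, the first image lies past the second lens and serves as a virtual object: d_o2 = L - d_i1 = -2.525 cm.
Lens 2: 1/d_i2 = 1/f_2 - 1/d_o2 = 1/(-6) - 1/(-2.525) = 0.22937 cm^-1, so d_i2 = 4.360 cm.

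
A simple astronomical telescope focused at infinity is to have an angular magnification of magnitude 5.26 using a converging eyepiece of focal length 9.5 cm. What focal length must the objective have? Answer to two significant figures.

50 cm

|M| = f_obj/|f_eye|, so f_obj = |M| x |f_eye| = 5.26 x 9.5 = 49.970 cm.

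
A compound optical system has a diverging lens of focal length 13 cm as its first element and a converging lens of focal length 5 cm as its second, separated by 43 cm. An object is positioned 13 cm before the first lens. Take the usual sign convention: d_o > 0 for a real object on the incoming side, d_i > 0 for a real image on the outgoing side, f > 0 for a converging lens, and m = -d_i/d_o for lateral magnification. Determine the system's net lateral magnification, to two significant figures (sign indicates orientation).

First lens: d_i1 = 1/(1/(-13) - 1/13) = -6.500 cm.
m_1 = -(-6.500)/13 = 0.5000.
With d_i1 < 0 the first image is virtual and lies on the object side; the object distance for lens 2 is d_o2 = 43 - (-6.500) = 49.500 cm.
Second lens: d_i2 = 1/(1/5 - 1/(49.500)) = 5.562 cm.
m_2 = -(5.562)/(49.500) = -0.1124.
Total m = m_1 x m_2 = (0.5000)(-0.1124) = -0.0562.

-0.056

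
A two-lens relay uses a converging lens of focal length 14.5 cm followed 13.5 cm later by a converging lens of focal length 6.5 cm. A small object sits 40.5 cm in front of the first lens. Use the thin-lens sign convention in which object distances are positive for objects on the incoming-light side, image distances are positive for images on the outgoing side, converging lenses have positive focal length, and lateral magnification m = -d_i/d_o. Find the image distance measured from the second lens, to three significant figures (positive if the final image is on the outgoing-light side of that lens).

Applying the thin-lens equation to the first lens, 1/14.5 = 1/40.5 + 1/d_i1, which gives d_i1 = 22.587 cm.
Since 22.587 cm > 13.5 cm, the first image lies past the second lens and serves as a virtual object: d_o2 = L - d_i1 = -9.087 cm.
Applying the thin-lens equation again with f_2 = 6.5 cm and d_o2 = -9.087 cm gives d_i2 = 3.789 cm.

3.79 cm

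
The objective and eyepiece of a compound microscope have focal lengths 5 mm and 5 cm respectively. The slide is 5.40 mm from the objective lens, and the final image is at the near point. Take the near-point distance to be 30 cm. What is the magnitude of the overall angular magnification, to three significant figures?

87.5

Convert to cm: f_obj = 5 mm = 0.5 cm; d_o = 5.40 mm = 0.54 cm.
Objective: 1/d_i = 1/f_obj - 1/d_o = 1/0.5 - 1/0.54 = 0.14815 cm^-1, so d_i = 6.750 cm.
m_obj = -d_i/d_o = -6.750/0.54 = -12.500.
Eyepiece angular magnification (image at near point): M_eye = 1 + D/f_e = 1 + 30/5 = 7.000.
Overall M = m_obj x M_eye = (-12.500)(7.000) = -87.50.
|M| = 87.50.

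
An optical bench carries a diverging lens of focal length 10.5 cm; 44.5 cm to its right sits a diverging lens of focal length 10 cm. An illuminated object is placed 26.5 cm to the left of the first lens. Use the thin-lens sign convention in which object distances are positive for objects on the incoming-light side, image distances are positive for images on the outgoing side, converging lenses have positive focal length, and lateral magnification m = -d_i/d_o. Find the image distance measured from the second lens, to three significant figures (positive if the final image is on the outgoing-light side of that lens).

First lens: d_i1 = 1/(1/(-10.5) - 1/26.5) = -7.520 cm.
The intermediate image is virtual, 7.520 cm to the left of lens 1, so d_o2 = L - d_i1 = 44.5 - (-7.520) = 52.020 cm.
Second lens: d_i2 = 1/(1/(-10) - 1/(52.020)) = -8.388 cm.

-8.39 cm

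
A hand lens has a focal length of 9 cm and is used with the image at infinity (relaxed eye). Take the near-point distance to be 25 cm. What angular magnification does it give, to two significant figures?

2.8

M = D/f = 25/9 = 2.778.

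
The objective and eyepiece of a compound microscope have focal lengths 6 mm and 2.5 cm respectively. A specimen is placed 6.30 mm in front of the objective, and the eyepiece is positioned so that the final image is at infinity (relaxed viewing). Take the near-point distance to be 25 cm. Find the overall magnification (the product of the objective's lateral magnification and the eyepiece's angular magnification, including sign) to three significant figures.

Convert to cm: f_obj = 6 mm = 0.6 cm; d_o = 6.30 mm = 0.63 cm.
Objective: 1/d_i = 1/f_obj - 1/d_o = 1/0.6 - 1/0.63 = 0.07937 cm^-1, so d_i = 12.600 cm.
m_obj = -d_i/d_o = -12.600/0.63 = -20.000.
Eyepiece angular magnification (image at infinity): M_eye = D/f_e = 25/2.5 = 10.000.
Overall M = m_obj x M_eye = (-20.000)(10.000) = -200.00.

-200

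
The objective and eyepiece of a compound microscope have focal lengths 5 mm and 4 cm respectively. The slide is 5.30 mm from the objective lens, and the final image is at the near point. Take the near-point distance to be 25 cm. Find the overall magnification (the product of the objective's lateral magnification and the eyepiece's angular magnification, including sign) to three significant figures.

-121

Convert to cm: f_obj = 5 mm = 0.5 cm; d_o = 5.30 mm = 0.53 cm.
Objective: 1/d_i = 1/f_obj - 1/d_o = 1/0.5 - 1/0.53 = 0.11321 cm^-1, so d_i = 8.833 cm.
m_obj = -d_i/d_o = -8.833/0.53 = -16.667.
Eyepiece angular magnification (image at near point): M_eye = 1 + D/f_e = 1 + 25/4 = 7.250.
Overall M = m_obj x M_eye = (-16.667)(7.250) = -120.83.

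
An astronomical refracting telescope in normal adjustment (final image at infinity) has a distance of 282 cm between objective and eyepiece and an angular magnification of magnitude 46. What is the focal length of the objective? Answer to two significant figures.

In normal adjustment the tube length equals f_obj + f_eye and |M| = f_obj/f_eye.
So f_obj = 46 f_eye and 46 f_eye + f_eye = 282 cm, giving f_eye = 282/47 = 6.000 cm and f_obj = 276.000 cm.

280 cm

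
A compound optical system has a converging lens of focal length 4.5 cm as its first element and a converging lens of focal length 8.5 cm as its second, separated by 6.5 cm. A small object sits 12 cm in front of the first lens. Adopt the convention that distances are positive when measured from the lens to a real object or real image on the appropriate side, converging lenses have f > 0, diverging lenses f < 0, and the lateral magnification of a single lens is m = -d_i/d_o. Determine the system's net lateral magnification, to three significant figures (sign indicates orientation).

-0.554

Applying the thin-lens equation to the first lens, 1/4.5 = 1/12 + 1/d_i1, which gives d_i1 = 7.200 cm.
Its lateral magnification is m_1 = -d_i1/d_o1 = -(7.200)/12 = -0.6000.
This image would form 7.200 cm past lens 1, i.e. 0.700 cm beyond lens 2, so it is a virtual object for lens 2: d_o2 = 6.5 - 7.200 = -0.700 cm.
Applying the thin-lens equation again with f_2 = 8.5 cm and d_o2 = -0.700 cm gives d_i2 = 0.647 cm.
m_2 = -(0.647)/(-0.700) = 0.9239.
Overall magnification: m = m_1 m_2 = -0.5543.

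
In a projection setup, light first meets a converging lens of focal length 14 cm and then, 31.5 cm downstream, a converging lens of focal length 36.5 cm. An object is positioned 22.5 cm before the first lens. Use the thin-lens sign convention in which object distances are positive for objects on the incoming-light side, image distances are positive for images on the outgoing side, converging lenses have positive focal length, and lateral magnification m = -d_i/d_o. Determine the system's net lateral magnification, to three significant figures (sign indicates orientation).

-1.43

Lens 1: 1/d_i1 = 1/f_1 - 1/d_o1 = 1/14 - 1/22.5 = 0.02698 cm^-1, so d_i1 = 37.059 cm.
m_1 = -(37.059)/22.5 = -1.6471.
Since 37.059 cm > 31.5 cm, the first image lies past the second lens and serves as a virtual object: d_o2 = L - d_i1 = -5.559 cm.
Lens 2: 1/d_i2 = 1/f_2 - 1/d_o2 = 1/36.5 - 1/(-5.559) = 0.20729 cm^-1, so d_i2 = 4.824 cm.
m_2 = -(4.824)/(-5.559) = 0.8678.
Total m = m_1 x m_2 = (-1.6471)(0.8678) = -1.4294.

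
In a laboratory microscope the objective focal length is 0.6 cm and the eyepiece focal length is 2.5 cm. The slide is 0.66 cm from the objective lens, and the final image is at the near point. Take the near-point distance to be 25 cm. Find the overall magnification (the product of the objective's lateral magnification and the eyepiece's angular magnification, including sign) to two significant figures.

-110

Objective: 1/d_i = 1/f_obj - 1/d_o = 1/0.6 - 1/0.66 = 0.15152 cm^-1, so d_i = 6.600 cm.
m_obj = -d_i/d_o = -6.600/0.66 = -10.000.
Eyepiece angular magnification (image at near point): M_eye = 1 + D/f_e = 1 + 25/2.5 = 11.000.
Overall M = m_obj x M_eye = (-10.000)(11.000) = -110.00.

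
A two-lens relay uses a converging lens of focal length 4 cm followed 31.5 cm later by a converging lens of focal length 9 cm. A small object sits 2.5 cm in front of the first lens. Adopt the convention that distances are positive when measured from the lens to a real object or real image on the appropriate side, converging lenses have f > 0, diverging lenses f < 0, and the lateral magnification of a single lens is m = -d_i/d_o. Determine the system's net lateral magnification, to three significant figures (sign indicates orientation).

-0.823

Applying the thin-lens equation to the first lens, 1/4 = 1/2.5 + 1/d_i1, which gives d_i1 = -6.667 cm.
Its lateral magnification is m_1 = -d_i1/d_o1 = -(-6.667)/2.5 = 2.6667.
The intermediate image is virtual, 6.667 cm to the left of lens 1, so d_o2 = L - d_i1 = 31.5 - (-6.667) = 38.167 cm.
Applying the thin-lens equation again with f_2 = 9 cm and d_o2 = 38.167 cm gives d_i2 = 11.777 cm.
m_2 = -(11.777)/(38.167) = -0.3086.
Total m = m_1 x m_2 = (2.6667)(-0.3086) = -0.8229.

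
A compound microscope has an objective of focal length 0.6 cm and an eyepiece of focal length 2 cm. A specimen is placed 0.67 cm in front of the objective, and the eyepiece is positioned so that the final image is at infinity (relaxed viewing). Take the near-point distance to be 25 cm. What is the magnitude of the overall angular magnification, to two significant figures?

110

Objective: 1/d_i = 1/f_obj - 1/d_o = 1/0.6 - 1/0.67 = 0.17413 cm^-1, so d_i = 5.743 cm.
m_obj = -d_i/d_o = -5.743/0.67 = -8.571.
Eyepiece angular magnification (image at infinity): M_eye = D/f_e = 25/2 = 12.500.
Overall M = m_obj x M_eye = (-8.571)(12.500) = -107.14.
|M| = 107.14.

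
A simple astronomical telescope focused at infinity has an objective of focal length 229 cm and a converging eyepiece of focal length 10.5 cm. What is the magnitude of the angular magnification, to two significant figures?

|M| = f_obj/|f_eye| = 229/10.5 = 21.810.

22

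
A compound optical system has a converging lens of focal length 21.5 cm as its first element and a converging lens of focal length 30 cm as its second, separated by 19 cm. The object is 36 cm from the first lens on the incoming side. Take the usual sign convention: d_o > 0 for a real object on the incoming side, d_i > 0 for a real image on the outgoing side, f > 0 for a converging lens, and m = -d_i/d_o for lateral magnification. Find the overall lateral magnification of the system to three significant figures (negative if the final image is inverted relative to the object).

-0.691

Lens 1: 1/d_i1 = 1/f_1 - 1/d_o1 = 1/21.5 - 1/36 = 0.01873 cm^-1, so d_i1 = 53.379 cm.
m_1 = -(53.379)/36 = -1.4828.
Since 53.379 cm > 19 cm, the first image lies past the second lens and serves as a virtual object: d_o2 = L - d_i1 = -34.379 cm.
Lens 2: 1/d_i2 = 1/f_2 - 1/d_o2 = 1/30 - 1/(-34.379) = 0.06242 cm^-1, so d_i2 = 16.020 cm.
m_2 = -(16.020)/(-34.379) = 0.4660.
The system's lateral magnification is m_1 m_2 = (-1.4828)(0.4660) = -0.6909.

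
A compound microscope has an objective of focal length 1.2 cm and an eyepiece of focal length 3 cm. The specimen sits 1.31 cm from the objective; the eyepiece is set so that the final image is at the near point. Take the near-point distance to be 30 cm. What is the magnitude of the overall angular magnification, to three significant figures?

Objective: 1/d_i = 1/f_obj - 1/d_o = 1/1.2 - 1/1.31 = 0.06997 cm^-1, so d_i = 14.291 cm.
m_obj = -d_i/d_o = -14.291/1.31 = -10.909.
Eyepiece angular magnification (image at near point): M_eye = 1 + D/f_e = 1 + 30/3 = 11.000.
Overall M = m_obj x M_eye = (-10.909)(11.000) = -120.00.
|M| = 120.00.

120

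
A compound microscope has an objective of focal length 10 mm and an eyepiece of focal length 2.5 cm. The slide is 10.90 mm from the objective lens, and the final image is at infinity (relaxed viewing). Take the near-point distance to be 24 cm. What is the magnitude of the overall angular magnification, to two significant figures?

Convert to cm: f_obj = 10 mm = 1 cm; d_o = 10.90 mm = 1.09 cm.
Objective: 1/d_i = 1/f_obj - 1/d_o = 1/1 - 1/1.09 = 0.08257 cm^-1, so d_i = 12.111 cm.
m_obj = -d_i/d_o = -12.111/1.09 = -11.111.
Eyepiece angular magnification (image at infinity): M_eye = D/f_e = 24/2.5 = 9.600.
Overall M = m_obj x M_eye = (-11.111)(9.600) = -106.67.
|M| = 106.67.

110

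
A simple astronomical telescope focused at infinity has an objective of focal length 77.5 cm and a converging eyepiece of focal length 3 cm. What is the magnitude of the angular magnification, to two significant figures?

26

|M| = f_obj/|f_eye| = 77.5/3 = 25.833.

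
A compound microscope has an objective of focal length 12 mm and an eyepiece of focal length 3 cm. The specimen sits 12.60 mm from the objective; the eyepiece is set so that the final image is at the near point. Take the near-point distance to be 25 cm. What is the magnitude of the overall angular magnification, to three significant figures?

187

Convert to cm: f_obj = 12 mm = 1.2 cm; d_o = 12.60 mm = 1.26 cm.
Objective: 1/d_i = 1/f_obj - 1/d_o = 1/1.2 - 1/1.26 = 0.03968 cm^-1, so d_i = 25.200 cm.
m_obj = -d_i/d_o = -25.200/1.26 = -20.000.
Eyepiece angular magnification (image at near point): M_eye = 1 + D/f_e = 1 + 25/3 = 9.333.
Overall M = m_obj x M_eye = (-20.000)(9.333) = -186.67.
|M| = 186.67.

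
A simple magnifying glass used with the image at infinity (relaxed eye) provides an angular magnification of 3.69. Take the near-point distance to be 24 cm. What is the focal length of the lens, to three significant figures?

6.50 cm

For the image at infinity, M = D/f.
f = D/M = 24/3.69 = 6.504 cm.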